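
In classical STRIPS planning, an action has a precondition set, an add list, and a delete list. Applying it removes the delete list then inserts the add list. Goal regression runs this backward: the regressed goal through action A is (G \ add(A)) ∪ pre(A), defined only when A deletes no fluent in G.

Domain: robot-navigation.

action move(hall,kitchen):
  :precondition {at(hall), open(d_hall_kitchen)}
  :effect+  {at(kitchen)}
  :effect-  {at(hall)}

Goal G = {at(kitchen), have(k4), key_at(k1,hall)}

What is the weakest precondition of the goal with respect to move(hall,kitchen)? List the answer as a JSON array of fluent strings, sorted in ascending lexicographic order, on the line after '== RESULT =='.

Regress:
  G ∩ del = {}  (empty — regression defined)
  G \ add = {at(kitchen), have(k4), key_at(k1,hall)} \ {at(kitchen)} = {have(k4), key_at(k1,hall)}
  ∪ pre   = {have(k4), key_at(k1,hall)} ∪ {at(hall), open(d_hall_kitchen)}
          = {at(hall), have(k4), key_at(k1,hall), open(d_hall_kitchen)}

== RESULT ==
["at(hall)", "have(k4)", "key_at(k1,hall)", "open(d_hall_kitchen)"]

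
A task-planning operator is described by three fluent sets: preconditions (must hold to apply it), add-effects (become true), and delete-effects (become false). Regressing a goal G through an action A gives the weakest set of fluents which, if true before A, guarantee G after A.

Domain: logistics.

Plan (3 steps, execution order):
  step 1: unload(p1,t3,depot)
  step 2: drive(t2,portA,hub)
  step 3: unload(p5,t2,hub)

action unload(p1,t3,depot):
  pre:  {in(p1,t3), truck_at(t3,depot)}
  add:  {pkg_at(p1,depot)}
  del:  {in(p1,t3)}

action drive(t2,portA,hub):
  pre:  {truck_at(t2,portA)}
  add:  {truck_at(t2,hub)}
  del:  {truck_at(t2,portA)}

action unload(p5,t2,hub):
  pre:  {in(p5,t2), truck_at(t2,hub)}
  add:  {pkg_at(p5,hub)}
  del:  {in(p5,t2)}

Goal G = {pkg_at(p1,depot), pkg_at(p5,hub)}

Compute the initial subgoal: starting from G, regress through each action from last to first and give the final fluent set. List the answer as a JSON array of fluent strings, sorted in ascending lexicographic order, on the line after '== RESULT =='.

Regress step by step:
  through step 3 (unload(p5,t2,hub)): drop {pkg_at(p5,hub)}, keep {pkg_at(p1,depot)}, require {in(p5,t2), truck_at(t2,hub)}
    → {in(p5,t2), pkg_at(p1,depot), truck_at(t2,hub)}
  through step 2 (drive(t2,portA,hub)): drop {truck_at(t2,hub)}, keep {in(p5,t2), pkg_at(p1,depot)}, require {truck_at(t2,portA)}
    → {in(p5,t2), pkg_at(p1,depot), truck_at(t2,portA)}
  through step 1 (unload(p1,t3,depot)): drop {pkg_at(p1,depot)}, keep {in(p5,t2), truck_at(t2,portA)}, require {in(p1,t3), truck_at(t3,depot)}
    → {in(p1,t3), in(p5,t2), truck_at(t2,portA), truck_at(t3,depot)}

== RESULT ==
["in(p1,t3)", "in(p5,t2)", "truck_at(t2,portA)", "truck_at(t3,depot)"]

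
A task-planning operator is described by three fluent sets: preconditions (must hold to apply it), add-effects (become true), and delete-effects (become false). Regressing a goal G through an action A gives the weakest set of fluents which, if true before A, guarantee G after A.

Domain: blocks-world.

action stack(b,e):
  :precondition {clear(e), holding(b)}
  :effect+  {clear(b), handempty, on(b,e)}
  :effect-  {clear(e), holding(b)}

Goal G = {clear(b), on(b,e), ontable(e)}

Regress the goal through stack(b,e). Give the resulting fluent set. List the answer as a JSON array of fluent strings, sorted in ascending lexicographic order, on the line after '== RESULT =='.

Compute (G \ add) ∪ pre:
  G ∩ del = {}  (empty — regression defined)
  G \ add = {clear(b), on(b,e), ontable(e)} \ {clear(b), handempty, on(b,e)} = {ontable(e)}
  ∪ pre   = {ontable(e)} ∪ {clear(e), holding(b)}
          = {clear(e), holding(b), ontable(e)}

== RESULT ==
["clear(e)", "holding(b)", "ontable(e)"]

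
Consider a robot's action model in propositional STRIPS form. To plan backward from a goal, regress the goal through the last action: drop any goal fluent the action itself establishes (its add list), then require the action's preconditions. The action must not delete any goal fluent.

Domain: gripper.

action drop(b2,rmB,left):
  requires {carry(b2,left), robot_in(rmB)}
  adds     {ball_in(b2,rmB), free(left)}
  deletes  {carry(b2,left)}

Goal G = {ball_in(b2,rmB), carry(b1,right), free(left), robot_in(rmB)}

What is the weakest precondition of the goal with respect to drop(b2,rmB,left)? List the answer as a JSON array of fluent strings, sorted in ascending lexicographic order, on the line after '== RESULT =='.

Compute (G \ add) ∪ pre:
  G ∩ del = {}  (empty — regression defined)
  G \ add = {ball_in(b2,rmB), carry(b1,right), free(left), robot_in(rmB)} \ {ball_in(b2,rmB), free(left)} = {carry(b1,right), robot_in(rmB)}
  ∪ pre   = {carry(b1,right), robot_in(rmB)} ∪ {carry(b2,left), robot_in(rmB)}
          = {carry(b1,right), carry(b2,left), robot_in(rmB)}

== RESULT ==
["carry(b1,right)", "carry(b2,left)", "robot_in(rmB)"]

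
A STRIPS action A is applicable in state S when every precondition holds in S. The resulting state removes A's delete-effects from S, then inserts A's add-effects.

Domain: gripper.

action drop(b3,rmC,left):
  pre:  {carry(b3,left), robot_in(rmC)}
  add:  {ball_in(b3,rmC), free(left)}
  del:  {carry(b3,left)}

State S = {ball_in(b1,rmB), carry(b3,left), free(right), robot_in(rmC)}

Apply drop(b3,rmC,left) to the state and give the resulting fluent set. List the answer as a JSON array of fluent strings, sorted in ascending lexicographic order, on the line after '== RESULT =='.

Compute (S \ del) ∪ add:
  pre ⊆ S: {carry(b3,left), robot_in(rmC)} ⊆ S  — applicable
  S \ del = {ball_in(b1,rmB), free(right), robot_in(rmC)}
  ∪ add   = {ball_in(b1,rmB), ball_in(b3,rmC), free(left), free(right), robot_in(rmC)}

== RESULT ==
["ball_in(b1,rmB)", "ball_in(b3,rmC)", "free(left)", "free(right)", "robot_in(rmC)"]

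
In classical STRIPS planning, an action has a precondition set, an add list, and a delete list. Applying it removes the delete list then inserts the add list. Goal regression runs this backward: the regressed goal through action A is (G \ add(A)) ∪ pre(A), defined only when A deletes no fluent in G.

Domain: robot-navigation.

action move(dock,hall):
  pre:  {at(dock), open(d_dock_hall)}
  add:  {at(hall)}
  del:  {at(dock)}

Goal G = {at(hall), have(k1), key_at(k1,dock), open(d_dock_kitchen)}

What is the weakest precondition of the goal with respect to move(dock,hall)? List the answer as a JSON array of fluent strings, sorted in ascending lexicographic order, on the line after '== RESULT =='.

Regress:
  G ∩ del = {}  (empty — regression defined)
  G \ add = {at(hall), have(k1), key_at(k1,dock), open(d_dock_kitchen)} \ {at(hall)} = {have(k1), key_at(k1,dock), open(d_dock_kitchen)}
  ∪ pre   = {have(k1), key_at(k1,dock), open(d_dock_kitchen)} ∪ {at(dock), open(d_dock_hall)}
          = {at(dock), have(k1), key_at(k1,dock), open(d_dock_hall), open(d_dock_kitchen)}

== RESULT ==
["at(dock)", "have(k1)", "key_at(k1,dock)", "open(d_dock_hall)", "open(d_dock_kitchen)"]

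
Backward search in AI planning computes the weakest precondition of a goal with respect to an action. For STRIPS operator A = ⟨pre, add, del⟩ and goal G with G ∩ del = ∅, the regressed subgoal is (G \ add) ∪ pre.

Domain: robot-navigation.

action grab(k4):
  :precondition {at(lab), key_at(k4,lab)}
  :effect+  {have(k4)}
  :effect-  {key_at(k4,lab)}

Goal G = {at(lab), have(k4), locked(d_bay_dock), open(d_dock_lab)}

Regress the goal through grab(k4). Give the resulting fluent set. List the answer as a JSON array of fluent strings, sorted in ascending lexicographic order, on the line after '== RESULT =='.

Compute (G \ add) ∪ pre:
  G ∩ del = {}  (empty — regression defined)
  G \ add = {at(lab), have(k4), locked(d_bay_dock), open(d_dock_lab)} \ {have(k4)} = {at(lab), locked(d_bay_dock), open(d_dock_lab)}
  ∪ pre   = {at(lab), locked(d_bay_dock), open(d_dock_lab)} ∪ {at(lab), key_at(k4,lab)}
          = {at(lab), key_at(k4,lab), locked(d_bay_dock), open(d_dock_lab)}

== RESULT ==
["at(lab)", "key_at(k4,lab)", "locked(d_bay_dock)", "open(d_dock_lab)"]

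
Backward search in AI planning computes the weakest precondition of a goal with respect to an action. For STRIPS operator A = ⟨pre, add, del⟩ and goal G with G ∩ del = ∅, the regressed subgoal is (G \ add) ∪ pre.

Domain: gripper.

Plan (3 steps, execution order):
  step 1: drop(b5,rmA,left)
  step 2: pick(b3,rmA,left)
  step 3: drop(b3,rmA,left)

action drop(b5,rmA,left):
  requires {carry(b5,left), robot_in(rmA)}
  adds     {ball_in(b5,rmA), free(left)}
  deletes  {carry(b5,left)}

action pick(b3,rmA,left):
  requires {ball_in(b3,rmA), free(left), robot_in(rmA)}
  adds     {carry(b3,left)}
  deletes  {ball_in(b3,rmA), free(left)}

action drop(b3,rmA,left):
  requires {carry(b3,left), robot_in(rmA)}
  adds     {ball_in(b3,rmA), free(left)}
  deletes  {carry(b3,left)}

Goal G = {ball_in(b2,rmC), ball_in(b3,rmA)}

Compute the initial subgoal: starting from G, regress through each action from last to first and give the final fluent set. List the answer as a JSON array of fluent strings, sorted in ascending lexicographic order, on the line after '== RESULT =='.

Regress step by step:
  through step 3 (drop(b3,rmA,left)): drop {ball_in(b3,rmA)}, keep {ball_in(b2,rmC)}, require {carry(b3,left), robot_in(rmA)}
    → {ball_in(b2,rmC), carry(b3,left), robot_in(rmA)}
  through step 2 (pick(b3,rmA,left)): drop {carry(b3,left)}, keep {ball_in(b2,rmC), robot_in(rmA)}, require {ball_in(b3,rmA), free(left), robot_in(rmA)}
    → {ball_in(b2,rmC), ball_in(b3,rmA), free(left), robot_in(rmA)}
  through step 1 (drop(b5,rmA,left)): drop {free(left)}, keep {ball_in(b2,rmC), ball_in(b3,rmA), robot_in(rmA)}, require {carry(b5,left), robot_in(rmA)}
    → {ball_in(b2,rmC), ball_in(b3,rmA), carry(b5,left), robot_in(rmA)}

== RESULT ==
["ball_in(b2,rmC)", "ball_in(b3,rmA)", "carry(b5,left)", "robot_in(rmA)"]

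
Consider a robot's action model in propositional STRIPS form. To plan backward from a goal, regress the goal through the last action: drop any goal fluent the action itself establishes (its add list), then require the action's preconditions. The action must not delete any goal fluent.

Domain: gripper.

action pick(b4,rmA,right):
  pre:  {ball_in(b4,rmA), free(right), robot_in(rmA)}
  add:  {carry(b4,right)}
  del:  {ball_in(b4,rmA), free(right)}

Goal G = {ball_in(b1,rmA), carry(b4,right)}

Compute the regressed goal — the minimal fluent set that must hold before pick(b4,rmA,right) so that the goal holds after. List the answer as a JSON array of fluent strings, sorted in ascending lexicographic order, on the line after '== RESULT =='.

Regress:
  G ∩ del = {}  (empty — regression defined)
  G \ add = {ball_in(b1,rmA), carry(b4,right)} \ {carry(b4,right)} = {ball_in(b1,rmA)}
  ∪ pre   = {ball_in(b1,rmA)} ∪ {ball_in(b4,rmA), free(right), robot_in(rmA)}
          = {ball_in(b1,rmA), ball_in(b4,rmA), free(right), robot_in(rmA)}

== RESULT ==
["ball_in(b1,rmA)", "ball_in(b4,rmA)", "free(right)", "robot_in(rmA)"]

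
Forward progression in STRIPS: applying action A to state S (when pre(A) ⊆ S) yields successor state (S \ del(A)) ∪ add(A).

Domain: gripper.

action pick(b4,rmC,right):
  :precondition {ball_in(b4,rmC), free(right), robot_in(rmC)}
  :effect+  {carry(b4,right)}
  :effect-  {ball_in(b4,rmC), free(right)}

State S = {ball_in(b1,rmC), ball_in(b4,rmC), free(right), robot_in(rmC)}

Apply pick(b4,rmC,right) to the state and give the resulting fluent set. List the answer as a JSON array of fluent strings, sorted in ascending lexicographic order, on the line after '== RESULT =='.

Progress:
  pre ⊆ S: {ball_in(b4,rmC), free(right), robot_in(rmC)} ⊆ S  — applicable
  S \ del = {ball_in(b1,rmC), robot_in(rmC)}
  ∪ add   = {ball_in(b1,rmC), carry(b4,right), robot_in(rmC)}

== RESULT ==
["ball_in(b1,rmC)", "carry(b4,right)", "robot_in(rmC)"]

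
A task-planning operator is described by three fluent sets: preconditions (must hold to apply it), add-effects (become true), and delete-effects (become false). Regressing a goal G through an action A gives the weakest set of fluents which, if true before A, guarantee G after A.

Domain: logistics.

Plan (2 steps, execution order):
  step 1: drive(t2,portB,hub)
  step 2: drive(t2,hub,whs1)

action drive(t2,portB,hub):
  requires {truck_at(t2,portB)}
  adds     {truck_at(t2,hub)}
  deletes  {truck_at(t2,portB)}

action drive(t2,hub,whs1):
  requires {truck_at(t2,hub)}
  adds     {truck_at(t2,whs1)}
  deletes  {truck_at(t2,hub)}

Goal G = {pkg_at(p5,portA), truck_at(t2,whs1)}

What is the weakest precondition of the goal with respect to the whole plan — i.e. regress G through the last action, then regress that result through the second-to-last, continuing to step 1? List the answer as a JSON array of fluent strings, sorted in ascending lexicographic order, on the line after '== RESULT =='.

Regress step by step:
  through step 2 (drive(t2,hub,whs1)): drop {truck_at(t2,whs1)}, keep {pkg_at(p5,portA)}, require {truck_at(t2,hub)}
    → {pkg_at(p5,portA), truck_at(t2,hub)}
  through step 1 (drive(t2,portB,hub)): drop {truck_at(t2,hub)}, keep {pkg_at(p5,portA)}, require {truck_at(t2,portB)}
    → {pkg_at(p5,portA), truck_at(t2,portB)}

== RESULT ==
["pkg_at(p5,portA)", "truck_at(t2,portB)"]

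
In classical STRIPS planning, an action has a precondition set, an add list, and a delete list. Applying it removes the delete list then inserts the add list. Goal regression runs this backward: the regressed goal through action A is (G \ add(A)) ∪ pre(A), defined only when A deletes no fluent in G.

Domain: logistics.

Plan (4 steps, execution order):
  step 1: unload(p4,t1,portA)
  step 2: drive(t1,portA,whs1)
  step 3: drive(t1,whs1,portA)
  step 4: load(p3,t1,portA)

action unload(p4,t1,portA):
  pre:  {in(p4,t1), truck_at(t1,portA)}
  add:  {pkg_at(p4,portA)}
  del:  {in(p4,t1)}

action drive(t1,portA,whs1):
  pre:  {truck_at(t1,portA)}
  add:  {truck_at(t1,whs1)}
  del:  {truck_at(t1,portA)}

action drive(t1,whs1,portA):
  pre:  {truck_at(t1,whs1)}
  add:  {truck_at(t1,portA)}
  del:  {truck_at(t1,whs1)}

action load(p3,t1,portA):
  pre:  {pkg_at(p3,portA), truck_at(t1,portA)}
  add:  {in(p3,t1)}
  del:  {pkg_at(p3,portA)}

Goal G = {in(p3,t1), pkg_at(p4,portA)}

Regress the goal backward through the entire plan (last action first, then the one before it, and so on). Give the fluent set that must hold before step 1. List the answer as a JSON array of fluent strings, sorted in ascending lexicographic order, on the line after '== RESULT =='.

Work backward from the goal:
  through step 4 (load(p3,t1,portA)): drop {in(p3,t1)}, keep {pkg_at(p4,portA)}, require {pkg_at(p3,portA), truck_at(t1,portA)}
    → {pkg_at(p3,portA), pkg_at(p4,portA), truck_at(t1,portA)}
  through step 3 (drive(t1,whs1,portA)): drop {truck_at(t1,portA)}, keep {pkg_at(p3,portA), pkg_at(p4,portA)}, require {truck_at(t1,whs1)}
    → {pkg_at(p3,portA), pkg_at(p4,portA), truck_at(t1,whs1)}
  through step 2 (drive(t1,portA,whs1)): drop {truck_at(t1,whs1)}, keep {pkg_at(p3,portA), pkg_at(p4,portA)}, require {truck_at(t1,portA)}
    → {pkg_at(p3,portA), pkg_at(p4,portA), truck_at(t1,portA)}
  through step 1 (unload(p4,t1,portA)): drop {pkg_at(p4,portA)}, keep {pkg_at(p3,portA), truck_at(t1,portA)}, require {in(p4,t1), truck_at(t1,portA)}
    → {in(p4,t1), pkg_at(p3,portA), truck_at(t1,portA)}

== RESULT ==
["in(p4,t1)", "pkg_at(p3,portA)", "truck_at(t1,portA)"]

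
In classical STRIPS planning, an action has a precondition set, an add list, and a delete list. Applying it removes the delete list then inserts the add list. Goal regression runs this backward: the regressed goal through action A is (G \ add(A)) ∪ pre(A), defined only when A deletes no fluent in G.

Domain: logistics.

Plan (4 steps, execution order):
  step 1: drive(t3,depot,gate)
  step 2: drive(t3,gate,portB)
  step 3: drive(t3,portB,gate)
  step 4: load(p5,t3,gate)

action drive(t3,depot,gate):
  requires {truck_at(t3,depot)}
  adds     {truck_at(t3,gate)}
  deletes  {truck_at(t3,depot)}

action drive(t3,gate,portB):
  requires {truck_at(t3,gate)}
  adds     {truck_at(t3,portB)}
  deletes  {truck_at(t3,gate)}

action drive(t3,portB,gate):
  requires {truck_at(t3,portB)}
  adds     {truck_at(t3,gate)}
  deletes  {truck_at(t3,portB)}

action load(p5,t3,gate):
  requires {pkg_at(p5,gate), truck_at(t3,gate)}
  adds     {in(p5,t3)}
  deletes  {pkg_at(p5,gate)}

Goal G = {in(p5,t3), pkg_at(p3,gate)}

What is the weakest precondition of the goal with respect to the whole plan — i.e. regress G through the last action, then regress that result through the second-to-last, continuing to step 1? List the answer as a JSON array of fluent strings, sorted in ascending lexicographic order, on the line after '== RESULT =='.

Regress step by step:
  through step 4 (load(p5,t3,gate)): drop {in(p5,t3)}, keep {pkg_at(p3,gate)}, require {pkg_at(p5,gate), truck_at(t3,gate)}
    → {pkg_at(p3,gate), pkg_at(p5,gate), truck_at(t3,gate)}
  through step 3 (drive(t3,portB,gate)): drop {truck_at(t3,gate)}, keep {pkg_at(p3,gate), pkg_at(p5,gate)}, require {truck_at(t3,portB)}
    → {pkg_at(p3,gate), pkg_at(p5,gate), truck_at(t3,portB)}
  through step 2 (drive(t3,gate,portB)): drop {truck_at(t3,portB)}, keep {pkg_at(p3,gate), pkg_at(p5,gate)}, require {truck_at(t3,gate)}
    → {pkg_at(p3,gate), pkg_at(p5,gate), truck_at(t3,gate)}
  through step 1 (drive(t3,depot,gate)): drop {truck_at(t3,gate)}, keep {pkg_at(p3,gate), pkg_at(p5,gate)}, require {truck_at(t3,depot)}
    → {pkg_at(p3,gate), pkg_at(p5,gate), truck_at(t3,depot)}

== RESULT ==
["pkg_at(p3,gate)", "pkg_at(p5,gate)", "truck_at(t3,depot)"]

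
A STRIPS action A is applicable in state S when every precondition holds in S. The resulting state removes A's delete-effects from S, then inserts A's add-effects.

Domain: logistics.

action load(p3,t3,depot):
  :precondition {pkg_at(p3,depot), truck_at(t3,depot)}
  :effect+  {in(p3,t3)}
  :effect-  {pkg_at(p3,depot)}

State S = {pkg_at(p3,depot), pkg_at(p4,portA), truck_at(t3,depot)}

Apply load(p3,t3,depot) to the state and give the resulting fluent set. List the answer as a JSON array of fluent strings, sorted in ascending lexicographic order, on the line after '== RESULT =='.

Progress:
  pre ⊆ S: {pkg_at(p3,depot), truck_at(t3,depot)} ⊆ S  — applicable
  S \ del = {pkg_at(p4,portA), truck_at(t3,depot)}
  ∪ add   = {in(p3,t3), pkg_at(p4,portA), truck_at(t3,depot)}

== RESULT ==
["in(p3,t3)", "pkg_at(p4,portA)", "truck_at(t3,depot)"]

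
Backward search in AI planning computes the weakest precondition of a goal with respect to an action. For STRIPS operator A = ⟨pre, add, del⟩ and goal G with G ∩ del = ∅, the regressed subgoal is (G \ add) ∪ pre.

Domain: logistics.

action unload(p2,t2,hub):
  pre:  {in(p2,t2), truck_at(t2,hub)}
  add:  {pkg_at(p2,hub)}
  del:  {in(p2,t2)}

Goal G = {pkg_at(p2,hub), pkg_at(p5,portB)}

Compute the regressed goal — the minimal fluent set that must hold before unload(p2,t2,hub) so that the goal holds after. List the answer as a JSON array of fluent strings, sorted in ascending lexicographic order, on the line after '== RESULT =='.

Compute (G \ add) ∪ pre:
  G ∩ del = {}  (empty — regression defined)
  G \ add = {pkg_at(p2,hub), pkg_at(p5,portB)} \ {pkg_at(p2,hub)} = {pkg_at(p5,portB)}
  ∪ pre   = {pkg_at(p5,portB)} ∪ {in(p2,t2), truck_at(t2,hub)}
          = {in(p2,t2), pkg_at(p5,portB), truck_at(t2,hub)}

== RESULT ==
["in(p2,t2)", "pkg_at(p5,portB)", "truck_at(t2,hub)"]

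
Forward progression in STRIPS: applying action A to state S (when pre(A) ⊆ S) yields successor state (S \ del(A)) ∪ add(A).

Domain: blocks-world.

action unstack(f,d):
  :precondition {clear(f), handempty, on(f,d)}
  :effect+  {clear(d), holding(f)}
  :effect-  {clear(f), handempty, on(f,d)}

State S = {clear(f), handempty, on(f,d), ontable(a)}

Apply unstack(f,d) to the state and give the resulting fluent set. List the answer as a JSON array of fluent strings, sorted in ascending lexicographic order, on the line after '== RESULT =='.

Compute (S \ del) ∪ add:
  pre ⊆ S: {clear(f), handempty, on(f,d)} ⊆ S  — applicable
  S \ del = {ontable(a)}
  ∪ add   = {clear(d), holding(f), ontable(a)}

== RESULT ==
["clear(d)", "holding(f)", "ontable(a)"]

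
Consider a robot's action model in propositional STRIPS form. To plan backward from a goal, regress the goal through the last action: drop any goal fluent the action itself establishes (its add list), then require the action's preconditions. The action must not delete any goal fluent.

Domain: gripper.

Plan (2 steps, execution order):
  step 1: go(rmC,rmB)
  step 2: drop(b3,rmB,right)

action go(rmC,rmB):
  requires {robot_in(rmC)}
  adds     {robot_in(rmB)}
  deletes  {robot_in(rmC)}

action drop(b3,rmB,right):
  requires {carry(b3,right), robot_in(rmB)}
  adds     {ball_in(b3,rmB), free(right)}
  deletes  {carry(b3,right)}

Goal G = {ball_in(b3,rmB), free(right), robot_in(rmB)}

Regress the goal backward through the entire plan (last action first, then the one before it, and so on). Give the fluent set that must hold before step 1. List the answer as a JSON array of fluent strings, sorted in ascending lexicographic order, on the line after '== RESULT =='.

Regress step by step:
  through step 2 (drop(b3,rmB,right)): drop {ball_in(b3,rmB), free(right)}, keep {robot_in(rmB)}, require {carry(b3,right), robot_in(rmB)}
    → {carry(b3,right), robot_in(rmB)}
  through step 1 (go(rmC,rmB)): drop {robot_in(rmB)}, keep {carry(b3,right)}, require {robot_in(rmC)}
    → {carry(b3,right), robot_in(rmC)}

== RESULT ==
["carry(b3,right)", "robot_in(rmC)"]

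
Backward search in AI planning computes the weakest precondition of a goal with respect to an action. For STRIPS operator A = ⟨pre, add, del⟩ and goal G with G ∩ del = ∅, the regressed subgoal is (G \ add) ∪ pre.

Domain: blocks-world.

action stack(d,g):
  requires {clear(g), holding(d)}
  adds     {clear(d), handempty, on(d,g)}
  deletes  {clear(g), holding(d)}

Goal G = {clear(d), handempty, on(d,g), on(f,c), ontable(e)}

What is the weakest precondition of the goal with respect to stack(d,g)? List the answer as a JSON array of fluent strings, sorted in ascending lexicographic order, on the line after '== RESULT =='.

Compute (G \ add) ∪ pre:
  G ∩ del = {}  (empty — regression defined)
  G \ add = {clear(d), handempty, on(d,g), on(f,c), ontable(e)} \ {clear(d), handempty, on(d,g)} = {on(f,c), ontable(e)}
  ∪ pre   = {on(f,c), ontable(e)} ∪ {clear(g), holding(d)}
          = {clear(g), holding(d), on(f,c), ontable(e)}

== RESULT ==
["clear(g)", "holding(d)", "on(f,c)", "ontable(e)"]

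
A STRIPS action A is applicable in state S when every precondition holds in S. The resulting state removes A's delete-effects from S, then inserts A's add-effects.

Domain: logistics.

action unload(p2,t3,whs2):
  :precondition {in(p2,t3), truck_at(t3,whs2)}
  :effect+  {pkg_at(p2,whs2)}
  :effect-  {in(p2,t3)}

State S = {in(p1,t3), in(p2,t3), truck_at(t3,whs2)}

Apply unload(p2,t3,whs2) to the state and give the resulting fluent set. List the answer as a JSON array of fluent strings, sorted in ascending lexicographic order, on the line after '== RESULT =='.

Compute (S \ del) ∪ add:
  pre ⊆ S: {in(p2,t3), truck_at(t3,whs2)} ⊆ S  — applicable
  S \ del = {in(p1,t3), truck_at(t3,whs2)}
  ∪ add   = {in(p1,t3), pkg_at(p2,whs2), truck_at(t3,whs2)}

== RESULT ==
["in(p1,t3)", "pkg_at(p2,whs2)", "truck_at(t3,whs2)"]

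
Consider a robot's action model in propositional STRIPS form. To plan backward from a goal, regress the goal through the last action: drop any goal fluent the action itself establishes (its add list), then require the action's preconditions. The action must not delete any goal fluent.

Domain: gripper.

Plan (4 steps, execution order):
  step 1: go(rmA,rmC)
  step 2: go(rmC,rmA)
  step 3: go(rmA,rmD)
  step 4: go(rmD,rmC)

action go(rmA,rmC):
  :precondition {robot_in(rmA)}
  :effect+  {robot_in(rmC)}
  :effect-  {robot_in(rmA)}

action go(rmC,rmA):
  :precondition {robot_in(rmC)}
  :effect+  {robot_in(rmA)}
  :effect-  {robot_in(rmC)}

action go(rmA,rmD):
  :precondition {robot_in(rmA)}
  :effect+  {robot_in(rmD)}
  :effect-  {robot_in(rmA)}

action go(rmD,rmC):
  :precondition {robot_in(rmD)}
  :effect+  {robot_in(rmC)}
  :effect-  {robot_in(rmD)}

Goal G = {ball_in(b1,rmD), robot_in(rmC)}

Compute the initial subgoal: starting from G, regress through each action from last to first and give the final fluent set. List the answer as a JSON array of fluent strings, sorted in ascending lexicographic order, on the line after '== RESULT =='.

Work backward from the goal:
  through step 4 (go(rmD,rmC)): drop {robot_in(rmC)}, keep {ball_in(b1,rmD)}, require {robot_in(rmD)}
    → {ball_in(b1,rmD), robot_in(rmD)}
  through step 3 (go(rmA,rmD)): drop {robot_in(rmD)}, keep {ball_in(b1,rmD)}, require {robot_in(rmA)}
    → {ball_in(b1,rmD), robot_in(rmA)}
  through step 2 (go(rmC,rmA)): drop {robot_in(rmA)}, keep {ball_in(b1,rmD)}, require {robot_in(rmC)}
    → {ball_in(b1,rmD), robot_in(rmC)}
  through step 1 (go(rmA,rmC)): drop {robot_in(rmC)}, keep {ball_in(b1,rmD)}, require {robot_in(rmA)}
    → {ball_in(b1,rmD), robot_in(rmA)}

== RESULT ==
["ball_in(b1,rmD)", "robot_in(rmA)"]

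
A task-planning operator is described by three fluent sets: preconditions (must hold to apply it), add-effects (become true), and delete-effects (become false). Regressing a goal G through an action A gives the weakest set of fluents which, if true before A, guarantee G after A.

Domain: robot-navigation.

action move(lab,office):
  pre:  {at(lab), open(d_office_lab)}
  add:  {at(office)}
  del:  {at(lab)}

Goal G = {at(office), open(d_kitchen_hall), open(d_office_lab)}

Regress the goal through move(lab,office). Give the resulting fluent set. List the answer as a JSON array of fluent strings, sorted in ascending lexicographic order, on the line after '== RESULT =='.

Compute (G \ add) ∪ pre:
  G ∩ del = {}  (empty — regression defined)
  G \ add = {at(office), open(d_kitchen_hall), open(d_office_lab)} \ {at(office)} = {open(d_kitchen_hall), open(d_office_lab)}
  ∪ pre   = {open(d_kitchen_hall), open(d_office_lab)} ∪ {at(lab), open(d_office_lab)}
          = {at(lab), open(d_kitchen_hall), open(d_office_lab)}

== RESULT ==
["at(lab)", "open(d_kitchen_hall)", "open(d_office_lab)"]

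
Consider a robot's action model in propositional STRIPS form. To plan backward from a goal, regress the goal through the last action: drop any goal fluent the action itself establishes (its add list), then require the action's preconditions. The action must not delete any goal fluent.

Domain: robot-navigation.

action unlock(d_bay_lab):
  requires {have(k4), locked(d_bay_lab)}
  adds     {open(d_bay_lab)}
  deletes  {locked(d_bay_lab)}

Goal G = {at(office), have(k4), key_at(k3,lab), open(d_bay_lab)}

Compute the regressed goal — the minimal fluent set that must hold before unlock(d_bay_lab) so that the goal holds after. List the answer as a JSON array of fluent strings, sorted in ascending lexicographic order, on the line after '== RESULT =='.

Regress:
  G ∩ del = {}  (empty — regression defined)
  G \ add = {at(office), have(k4), key_at(k3,lab), open(d_bay_lab)} \ {open(d_bay_lab)} = {at(office), have(k4), key_at(k3,lab)}
  ∪ pre   = {at(office), have(k4), key_at(k3,lab)} ∪ {have(k4), locked(d_bay_lab)}
          = {at(office), have(k4), key_at(k3,lab), locked(d_bay_lab)}

== RESULT ==
["at(office)", "have(k4)", "key_at(k3,lab)", "locked(d_bay_lab)"]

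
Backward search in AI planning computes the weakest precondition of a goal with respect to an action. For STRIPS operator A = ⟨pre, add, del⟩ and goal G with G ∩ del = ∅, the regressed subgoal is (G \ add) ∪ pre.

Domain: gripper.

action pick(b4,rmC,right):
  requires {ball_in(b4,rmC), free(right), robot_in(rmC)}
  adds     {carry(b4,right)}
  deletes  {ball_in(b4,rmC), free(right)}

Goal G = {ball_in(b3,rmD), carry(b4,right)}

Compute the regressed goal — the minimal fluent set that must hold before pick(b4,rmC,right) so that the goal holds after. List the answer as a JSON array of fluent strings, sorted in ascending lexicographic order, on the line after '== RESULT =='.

Compute (G \ add) ∪ pre:
  G ∩ del = {}  (empty — regression defined)
  G \ add = {ball_in(b3,rmD), carry(b4,right)} \ {carry(b4,right)} = {ball_in(b3,rmD)}
  ∪ pre   = {ball_in(b3,rmD)} ∪ {ball_in(b4,rmC), free(right), robot_in(rmC)}
          = {ball_in(b3,rmD), ball_in(b4,rmC), free(right), robot_in(rmC)}

== RESULT ==
["ball_in(b3,rmD)", "ball_in(b4,rmC)", "free(right)", "robot_in(rmC)"]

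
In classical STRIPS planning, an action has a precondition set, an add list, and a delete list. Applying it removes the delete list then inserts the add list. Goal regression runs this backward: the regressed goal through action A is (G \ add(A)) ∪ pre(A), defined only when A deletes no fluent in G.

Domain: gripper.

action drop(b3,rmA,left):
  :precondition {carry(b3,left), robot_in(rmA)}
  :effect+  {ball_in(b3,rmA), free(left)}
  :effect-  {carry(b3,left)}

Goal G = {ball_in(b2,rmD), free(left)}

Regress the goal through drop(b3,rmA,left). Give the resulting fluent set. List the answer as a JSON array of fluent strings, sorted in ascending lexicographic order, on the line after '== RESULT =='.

Regress:
  G ∩ del = {}  (empty — regression defined)
  G \ add = {ball_in(b2,rmD), free(left)} \ {ball_in(b3,rmA), free(left)} = {ball_in(b2,rmD)}
  ∪ pre   = {ball_in(b2,rmD)} ∪ {carry(b3,left), robot_in(rmA)}
          = {ball_in(b2,rmD), carry(b3,left), robot_in(rmA)}

== RESULT ==
["ball_in(b2,rmD)", "carry(b3,left)", "robot_in(rmA)"]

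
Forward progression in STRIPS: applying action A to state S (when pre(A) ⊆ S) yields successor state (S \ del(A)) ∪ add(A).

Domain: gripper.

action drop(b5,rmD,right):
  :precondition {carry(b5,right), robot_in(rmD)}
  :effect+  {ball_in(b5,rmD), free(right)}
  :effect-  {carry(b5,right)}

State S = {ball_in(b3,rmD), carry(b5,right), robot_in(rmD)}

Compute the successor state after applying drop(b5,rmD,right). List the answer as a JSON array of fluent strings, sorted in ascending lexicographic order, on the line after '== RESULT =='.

Compute (S \ del) ∪ add:
  pre ⊆ S: {carry(b5,right), robot_in(rmD)} ⊆ S  — applicable
  S \ del = {ball_in(b3,rmD), robot_in(rmD)}
  ∪ add   = {ball_in(b3,rmD), ball_in(b5,rmD), free(right), robot_in(rmD)}

== RESULT ==
["ball_in(b3,rmD)", "ball_in(b5,rmD)", "free(right)", "robot_in(rmD)"]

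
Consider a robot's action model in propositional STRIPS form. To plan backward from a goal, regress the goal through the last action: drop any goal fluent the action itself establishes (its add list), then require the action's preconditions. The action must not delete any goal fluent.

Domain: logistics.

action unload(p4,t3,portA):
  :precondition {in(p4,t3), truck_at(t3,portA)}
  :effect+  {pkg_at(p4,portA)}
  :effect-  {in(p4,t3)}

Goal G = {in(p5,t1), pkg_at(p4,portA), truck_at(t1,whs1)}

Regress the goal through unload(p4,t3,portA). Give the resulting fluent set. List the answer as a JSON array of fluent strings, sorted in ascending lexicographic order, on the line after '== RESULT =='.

Regress:
  G ∩ del = {}  (empty — regression defined)
  G \ add = {in(p5,t1), pkg_at(p4,portA), truck_at(t1,whs1)} \ {pkg_at(p4,portA)} = {in(p5,t1), truck_at(t1,whs1)}
  ∪ pre   = {in(p5,t1), truck_at(t1,whs1)} ∪ {in(p4,t3), truck_at(t3,portA)}
          = {in(p4,t3), in(p5,t1), truck_at(t1,whs1), truck_at(t3,portA)}

== RESULT ==
["in(p4,t3)", "in(p5,t1)", "truck_at(t1,whs1)", "truck_at(t3,portA)"]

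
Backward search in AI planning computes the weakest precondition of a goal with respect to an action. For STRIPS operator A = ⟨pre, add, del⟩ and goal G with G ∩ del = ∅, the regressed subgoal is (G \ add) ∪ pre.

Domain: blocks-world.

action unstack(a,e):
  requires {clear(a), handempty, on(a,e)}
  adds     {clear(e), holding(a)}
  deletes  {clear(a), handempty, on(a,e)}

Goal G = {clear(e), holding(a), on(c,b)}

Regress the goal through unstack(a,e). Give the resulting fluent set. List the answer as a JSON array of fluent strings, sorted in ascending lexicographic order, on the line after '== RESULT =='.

Regress:
  G ∩ del = {}  (empty — regression defined)
  G \ add = {clear(e), holding(a), on(c,b)} \ {clear(e), holding(a)} = {on(c,b)}
  ∪ pre   = {on(c,b)} ∪ {clear(a), handempty, on(a,e)}
          = {clear(a), handempty, on(a,e), on(c,b)}

== RESULT ==
["clear(a)", "handempty", "on(a,e)", "on(c,b)"]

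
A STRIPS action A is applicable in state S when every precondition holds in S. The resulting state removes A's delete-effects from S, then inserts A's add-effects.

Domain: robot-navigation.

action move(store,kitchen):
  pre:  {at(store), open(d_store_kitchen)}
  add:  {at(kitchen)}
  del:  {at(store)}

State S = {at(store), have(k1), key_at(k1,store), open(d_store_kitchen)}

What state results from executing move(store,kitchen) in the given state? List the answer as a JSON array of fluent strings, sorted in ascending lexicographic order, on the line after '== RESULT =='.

Progress:
  pre ⊆ S: {at(store), open(d_store_kitchen)} ⊆ S  — applicable
  S \ del = {have(k1), key_at(k1,store), open(d_store_kitchen)}
  ∪ add   = {at(kitchen), have(k1), key_at(k1,store), open(d_store_kitchen)}

== RESULT ==
["at(kitchen)", "have(k1)", "key_at(k1,store)", "open(d_store_kitchen)"]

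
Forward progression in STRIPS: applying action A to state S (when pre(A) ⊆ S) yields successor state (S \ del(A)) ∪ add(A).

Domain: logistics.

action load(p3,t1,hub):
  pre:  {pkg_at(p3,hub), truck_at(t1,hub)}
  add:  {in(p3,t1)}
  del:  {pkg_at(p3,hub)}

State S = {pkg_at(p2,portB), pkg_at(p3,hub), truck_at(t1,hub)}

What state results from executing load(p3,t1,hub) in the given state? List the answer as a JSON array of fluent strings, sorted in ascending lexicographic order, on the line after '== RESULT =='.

Compute (S \ del) ∪ add:
  pre ⊆ S: {pkg_at(p3,hub), truck_at(t1,hub)} ⊆ S  — applicable
  S \ del = {pkg_at(p2,portB), truck_at(t1,hub)}
  ∪ add   = {in(p3,t1), pkg_at(p2,portB), truck_at(t1,hub)}

== RESULT ==
["in(p3,t1)", "pkg_at(p2,portB)", "truck_at(t1,hub)"]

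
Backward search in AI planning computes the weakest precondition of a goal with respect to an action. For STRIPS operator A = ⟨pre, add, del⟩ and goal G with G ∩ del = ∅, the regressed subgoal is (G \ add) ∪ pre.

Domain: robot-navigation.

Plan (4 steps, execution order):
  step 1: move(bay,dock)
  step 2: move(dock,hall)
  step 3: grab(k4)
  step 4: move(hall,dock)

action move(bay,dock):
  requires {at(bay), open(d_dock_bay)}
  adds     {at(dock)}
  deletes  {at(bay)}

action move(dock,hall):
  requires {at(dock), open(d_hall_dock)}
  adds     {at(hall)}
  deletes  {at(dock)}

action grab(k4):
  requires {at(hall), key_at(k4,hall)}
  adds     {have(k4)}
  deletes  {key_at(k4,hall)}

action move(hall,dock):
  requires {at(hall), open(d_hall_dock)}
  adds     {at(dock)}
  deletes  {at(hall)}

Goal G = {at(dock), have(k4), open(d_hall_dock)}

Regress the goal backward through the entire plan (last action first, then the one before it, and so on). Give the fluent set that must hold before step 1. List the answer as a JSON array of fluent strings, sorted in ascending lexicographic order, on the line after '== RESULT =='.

Work backward from the goal:
  through step 4 (move(hall,dock)): drop {at(dock)}, keep {have(k4), open(d_hall_dock)}, require {at(hall), open(d_hall_dock)}
    → {at(hall), have(k4), open(d_hall_dock)}
  through step 3 (grab(k4)): drop {have(k4)}, keep {at(hall), open(d_hall_dock)}, require {at(hall), key_at(k4,hall)}
    → {at(hall), key_at(k4,hall), open(d_hall_dock)}
  through step 2 (move(dock,hall)): drop {at(hall)}, keep {key_at(k4,hall), open(d_hall_dock)}, require {at(dock), open(d_hall_dock)}
    → {at(dock), key_at(k4,hall), open(d_hall_dock)}
  through step 1 (move(bay,dock)): drop {at(dock)}, keep {key_at(k4,hall), open(d_hall_dock)}, require {at(bay), open(d_dock_bay)}
    → {at(bay), key_at(k4,hall), open(d_dock_bay), open(d_hall_dock)}

== RESULT ==
["at(bay)", "key_at(k4,hall)", "open(d_dock_bay)", "open(d_hall_dock)"]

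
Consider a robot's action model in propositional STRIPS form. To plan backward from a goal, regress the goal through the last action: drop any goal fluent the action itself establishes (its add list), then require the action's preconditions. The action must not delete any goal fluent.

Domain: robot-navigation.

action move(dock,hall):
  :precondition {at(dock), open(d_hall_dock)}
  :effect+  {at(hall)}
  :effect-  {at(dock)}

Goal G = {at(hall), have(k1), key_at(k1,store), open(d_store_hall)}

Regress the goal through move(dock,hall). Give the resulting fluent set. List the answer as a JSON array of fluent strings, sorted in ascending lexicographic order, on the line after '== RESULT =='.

Regress:
  G ∩ del = {}  (empty — regression defined)
  G \ add = {at(hall), have(k1), key_at(k1,store), open(d_store_hall)} \ {at(hall)} = {have(k1), key_at(k1,store), open(d_store_hall)}
  ∪ pre   = {have(k1), key_at(k1,store), open(d_store_hall)} ∪ {at(dock), open(d_hall_dock)}
          = {at(dock), have(k1), key_at(k1,store), open(d_hall_dock), open(d_store_hall)}

== RESULT ==
["at(dock)", "have(k1)", "key_at(k1,store)", "open(d_hall_dock)", "open(d_store_hall)"]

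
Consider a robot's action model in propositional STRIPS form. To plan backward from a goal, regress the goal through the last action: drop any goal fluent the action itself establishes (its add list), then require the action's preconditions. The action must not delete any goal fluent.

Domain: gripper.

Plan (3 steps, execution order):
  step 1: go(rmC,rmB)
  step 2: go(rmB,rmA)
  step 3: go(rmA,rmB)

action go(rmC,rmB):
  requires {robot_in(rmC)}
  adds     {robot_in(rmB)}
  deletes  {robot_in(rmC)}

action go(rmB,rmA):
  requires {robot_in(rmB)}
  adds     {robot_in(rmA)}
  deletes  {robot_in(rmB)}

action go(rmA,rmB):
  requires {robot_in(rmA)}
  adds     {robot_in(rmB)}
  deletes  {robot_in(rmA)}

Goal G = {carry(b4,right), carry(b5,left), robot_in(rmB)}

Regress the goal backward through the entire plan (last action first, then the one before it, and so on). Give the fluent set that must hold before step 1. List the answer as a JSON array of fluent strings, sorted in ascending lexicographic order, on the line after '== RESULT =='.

Work backward from the goal:
  through step 3 (go(rmA,rmB)): drop {robot_in(rmB)}, keep {carry(b4,right), carry(b5,left)}, require {robot_in(rmA)}
    → {carry(b4,right), carry(b5,left), robot_in(rmA)}
  through step 2 (go(rmB,rmA)): drop {robot_in(rmA)}, keep {carry(b4,right), carry(b5,left)}, require {robot_in(rmB)}
    → {carry(b4,right), carry(b5,left), robot_in(rmB)}
  through step 1 (go(rmC,rmB)): drop {robot_in(rmB)}, keep {carry(b4,right), carry(b5,left)}, require {robot_in(rmC)}
    → {carry(b4,right), carry(b5,left), robot_in(rmC)}

== RESULT ==
["carry(b4,right)", "carry(b5,left)", "robot_in(rmC)"]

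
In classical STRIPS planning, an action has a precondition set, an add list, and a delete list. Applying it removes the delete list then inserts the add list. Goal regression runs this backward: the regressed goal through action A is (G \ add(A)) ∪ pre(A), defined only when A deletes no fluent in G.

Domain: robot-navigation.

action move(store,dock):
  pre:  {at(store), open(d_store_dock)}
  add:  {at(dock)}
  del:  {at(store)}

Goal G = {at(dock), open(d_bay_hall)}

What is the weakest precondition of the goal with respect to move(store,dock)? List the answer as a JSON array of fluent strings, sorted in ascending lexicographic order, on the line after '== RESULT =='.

Regress:
  G ∩ del = {}  (empty — regression defined)
  G \ add = {at(dock), open(d_bay_hall)} \ {at(dock)} = {open(d_bay_hall)}
  ∪ pre   = {open(d_bay_hall)} ∪ {at(store), open(d_store_dock)}
          = {at(store), open(d_bay_hall), open(d_store_dock)}

== RESULT ==
["at(store)", "open(d_bay_hall)", "open(d_store_dock)"]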